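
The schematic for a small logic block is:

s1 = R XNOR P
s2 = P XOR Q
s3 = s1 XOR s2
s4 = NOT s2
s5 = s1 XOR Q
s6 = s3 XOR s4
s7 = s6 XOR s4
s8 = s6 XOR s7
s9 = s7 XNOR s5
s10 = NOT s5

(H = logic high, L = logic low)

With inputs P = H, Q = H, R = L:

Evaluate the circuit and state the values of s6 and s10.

s6 = H, s10 = L

s1 = R XNOR P = L XNOR H = L
s2 = P XOR Q = H XOR H = L
s3 = s1 XOR s2 = L XOR L = L
s4 = NOT s2 = NOT L = H
s5 = s1 XOR Q = L XOR H = H
s6 = s3 XOR s4 = L XOR H = H
s10 = NOT s5 = NOT H = L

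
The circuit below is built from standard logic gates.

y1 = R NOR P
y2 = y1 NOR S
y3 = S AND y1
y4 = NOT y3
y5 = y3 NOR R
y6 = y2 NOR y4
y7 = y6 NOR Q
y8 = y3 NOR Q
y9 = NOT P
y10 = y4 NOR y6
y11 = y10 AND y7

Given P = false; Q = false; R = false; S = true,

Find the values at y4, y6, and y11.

y4 = false, y6 = true, y11 = false

y1 = R NOR P = false NOR false = true
y2 = y1 NOR S = true NOR true = false
y3 = S AND y1 = true AND true = true
y4 = NOT y3 = NOT true = false
y6 = y2 NOR y4 = false NOR false = true
y7 = y6 NOR Q = true NOR false = false
y10 = y4 NOR y6 = false NOR true = false
y11 = y10 AND y7 = false AND false = false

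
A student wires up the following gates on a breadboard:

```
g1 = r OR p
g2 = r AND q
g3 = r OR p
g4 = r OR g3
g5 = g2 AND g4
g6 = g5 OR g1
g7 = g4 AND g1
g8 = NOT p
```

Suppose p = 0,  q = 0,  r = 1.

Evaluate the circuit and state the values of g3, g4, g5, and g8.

g2 = r AND q = 1 AND 0 = 0
g3 = r OR p = 1 OR 0 = 1
g4 = r OR g3 = 1 OR 1 = 1
g5 = g2 AND g4 = 0 AND 1 = 0
g8 = NOT p = NOT 0 = 1

g3 = 1  g4 = 1  g5 = 0  g8 = 1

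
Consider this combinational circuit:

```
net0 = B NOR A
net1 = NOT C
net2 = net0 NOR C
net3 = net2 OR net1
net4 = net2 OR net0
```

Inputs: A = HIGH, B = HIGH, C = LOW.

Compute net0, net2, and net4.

net0 = LOW; net2 = HIGH; net4 = HIGH

net0 = B NOR A = HIGH NOR HIGH = LOW
net2 = net0 NOR C = LOW NOR LOW = HIGH
net4 = net2 OR net0 = HIGH OR LOW = HIGH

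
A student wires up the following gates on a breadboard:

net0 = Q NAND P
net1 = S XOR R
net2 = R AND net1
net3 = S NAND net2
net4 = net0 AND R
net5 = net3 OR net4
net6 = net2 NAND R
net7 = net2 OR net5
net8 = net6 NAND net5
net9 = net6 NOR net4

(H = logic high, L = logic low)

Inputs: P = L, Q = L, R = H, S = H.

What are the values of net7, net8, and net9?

net7 = H, net8 = L, net9 = L

net0 = Q NAND P = L NAND L = H
net1 = S XOR R = H XOR H = L
net2 = R AND net1 = H AND L = L
net3 = S NAND net2 = H NAND L = H
net4 = net0 AND R = H AND H = H
net5 = net3 OR net4 = H OR H = H
net6 = net2 NAND R = L NAND H = H
net7 = net2 OR net5 = L OR H = H
net8 = net6 NAND net5 = H NAND H = L
net9 = net6 NOR net4 = H NOR H = L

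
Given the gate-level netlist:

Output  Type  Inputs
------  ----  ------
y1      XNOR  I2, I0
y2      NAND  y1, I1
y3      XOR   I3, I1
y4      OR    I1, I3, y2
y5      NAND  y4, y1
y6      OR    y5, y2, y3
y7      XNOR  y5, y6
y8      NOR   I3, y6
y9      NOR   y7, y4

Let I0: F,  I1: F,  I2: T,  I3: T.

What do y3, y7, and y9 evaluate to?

y3 = T  y7 = T  y9 = F

y1 = I2 XNOR I0 = T XNOR F = F
y2 = y1 NAND I1 = F NAND F = T
y3 = I3 XOR I1 = T XOR F = T
y4 = I1 OR I3 OR y2 = F OR T OR T = T
y5 = y4 NAND y1 = T NAND F = T
y6 = y5 OR y2 OR y3 = T OR T OR T = T
y7 = y5 XNOR y6 = T XNOR T = T
y9 = y7 NOR y4 = T NOR T = F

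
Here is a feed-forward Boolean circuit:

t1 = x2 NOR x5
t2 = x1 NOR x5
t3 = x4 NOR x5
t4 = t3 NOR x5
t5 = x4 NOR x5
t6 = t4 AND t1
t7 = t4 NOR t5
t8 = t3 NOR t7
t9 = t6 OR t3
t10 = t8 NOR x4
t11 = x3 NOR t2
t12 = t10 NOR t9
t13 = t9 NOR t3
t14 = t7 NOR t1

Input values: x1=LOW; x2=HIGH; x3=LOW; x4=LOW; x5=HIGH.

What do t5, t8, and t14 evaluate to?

t5 = LOW  t8 = LOW  t14 = LOW

t1 = x2 NOR x5 = HIGH NOR HIGH = LOW
t3 = x4 NOR x5 = LOW NOR HIGH = LOW
t4 = t3 NOR x5 = LOW NOR HIGH = LOW
t5 = x4 NOR x5 = LOW NOR HIGH = LOW
t7 = t4 NOR t5 = LOW NOR LOW = HIGH
t8 = t3 NOR t7 = LOW NOR HIGH = LOW
t14 = t7 NOR t1 = HIGH NOR LOW = LOW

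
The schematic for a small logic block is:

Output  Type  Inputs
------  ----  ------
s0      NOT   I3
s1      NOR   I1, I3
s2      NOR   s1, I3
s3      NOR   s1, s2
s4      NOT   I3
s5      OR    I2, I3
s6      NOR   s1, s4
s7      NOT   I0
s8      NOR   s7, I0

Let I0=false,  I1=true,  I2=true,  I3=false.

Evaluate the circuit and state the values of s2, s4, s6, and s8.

s1 = I1 NOR I3 = true NOR false = false
s2 = s1 NOR I3 = false NOR false = true
s4 = NOT I3 = NOT false = true
s6 = s1 NOR s4 = false NOR true = false
s7 = NOT I0 = NOT false = true
s8 = s7 NOR I0 = true NOR false = false

s2 = true  s4 = true  s6 = false  s8 = false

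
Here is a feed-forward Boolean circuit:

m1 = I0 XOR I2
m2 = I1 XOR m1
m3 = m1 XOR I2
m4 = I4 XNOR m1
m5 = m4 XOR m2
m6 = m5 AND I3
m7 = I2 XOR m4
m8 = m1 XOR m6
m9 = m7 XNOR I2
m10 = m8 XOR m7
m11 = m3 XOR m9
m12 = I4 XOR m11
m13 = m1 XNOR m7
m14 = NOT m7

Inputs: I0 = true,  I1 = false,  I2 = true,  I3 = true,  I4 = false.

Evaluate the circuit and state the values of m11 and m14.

m11 = true, m14 = true

m1 = I0 XOR I2 = true XOR true = false
m3 = m1 XOR I2 = false XOR true = true
m4 = I4 XNOR m1 = false XNOR false = true
m7 = I2 XOR m4 = true XOR true = false
m9 = m7 XNOR I2 = false XNOR true = false
m11 = m3 XOR m9 = true XOR false = true
m14 = NOT m7 = NOT false = true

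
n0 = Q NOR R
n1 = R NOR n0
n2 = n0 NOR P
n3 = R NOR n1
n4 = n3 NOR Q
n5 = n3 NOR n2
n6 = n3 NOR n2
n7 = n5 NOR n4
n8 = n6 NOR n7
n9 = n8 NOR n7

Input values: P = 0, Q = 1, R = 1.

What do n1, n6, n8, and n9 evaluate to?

n1 = 0, n6 = 0, n8 = 0, n9 = 0

n0 = Q NOR R = 1 NOR 1 = 0
n1 = R NOR n0 = 1 NOR 0 = 0
n2 = n0 NOR P = 0 NOR 0 = 1
n3 = R NOR n1 = 1 NOR 0 = 0
n4 = n3 NOR Q = 0 NOR 1 = 0
n5 = n3 NOR n2 = 0 NOR 1 = 0
n6 = n3 NOR n2 = 0 NOR 1 = 0
n7 = n5 NOR n4 = 0 NOR 0 = 1
n8 = n6 NOR n7 = 0 NOR 1 = 0
n9 = n8 NOR n7 = 0 NOR 1 = 0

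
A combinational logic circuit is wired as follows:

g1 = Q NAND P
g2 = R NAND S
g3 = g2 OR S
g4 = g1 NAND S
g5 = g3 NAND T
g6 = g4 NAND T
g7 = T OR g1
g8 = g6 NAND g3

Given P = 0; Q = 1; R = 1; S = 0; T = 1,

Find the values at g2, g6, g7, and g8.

g2 = 1; g6 = 0; g7 = 1; g8 = 1

g1 = Q NAND P = 1 NAND 0 = 1
g2 = R NAND S = 1 NAND 0 = 1
g3 = g2 OR S = 1 OR 0 = 1
g4 = g1 NAND S = 1 NAND 0 = 1
g6 = g4 NAND T = 1 NAND 1 = 0
g7 = T OR g1 = 1 OR 1 = 1
g8 = g6 NAND g3 = 0 NAND 1 = 1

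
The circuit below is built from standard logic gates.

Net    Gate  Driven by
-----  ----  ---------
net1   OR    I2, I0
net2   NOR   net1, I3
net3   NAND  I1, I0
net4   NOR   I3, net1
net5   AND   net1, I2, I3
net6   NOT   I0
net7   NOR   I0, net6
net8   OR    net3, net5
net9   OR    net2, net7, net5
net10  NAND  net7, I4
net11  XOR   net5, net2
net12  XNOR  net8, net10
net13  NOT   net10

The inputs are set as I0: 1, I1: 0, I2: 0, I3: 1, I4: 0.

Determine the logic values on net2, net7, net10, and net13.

net1 = I2 OR I0 = 0 OR 1 = 1
net2 = net1 NOR I3 = 1 NOR 1 = 0
net6 = NOT I0 = NOT 1 = 0
net7 = I0 NOR net6 = 1 NOR 0 = 0
net10 = net7 NAND I4 = 0 NAND 0 = 1
net13 = NOT net10 = NOT 1 = 0

net2 = 0, net7 = 0, net10 = 1, net13 = 0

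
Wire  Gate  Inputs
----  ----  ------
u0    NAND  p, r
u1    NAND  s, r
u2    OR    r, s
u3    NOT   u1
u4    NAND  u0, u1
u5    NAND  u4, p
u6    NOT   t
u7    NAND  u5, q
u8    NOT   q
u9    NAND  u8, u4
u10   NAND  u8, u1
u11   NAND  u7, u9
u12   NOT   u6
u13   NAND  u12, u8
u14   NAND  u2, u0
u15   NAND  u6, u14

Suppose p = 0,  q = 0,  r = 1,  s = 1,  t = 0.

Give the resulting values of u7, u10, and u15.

u0 = p NAND r = 0 NAND 1 = 1
u1 = s NAND r = 1 NAND 1 = 0
u2 = r OR s = 1 OR 1 = 1
u4 = u0 NAND u1 = 1 NAND 0 = 1
u5 = u4 NAND p = 1 NAND 0 = 1
u6 = NOT t = NOT 0 = 1
u7 = u5 NAND q = 1 NAND 0 = 1
u8 = NOT q = NOT 0 = 1
u10 = u8 NAND u1 = 1 NAND 0 = 1
u14 = u2 NAND u0 = 1 NAND 1 = 0
u15 = u6 NAND u14 = 1 NAND 0 = 1

u7 = 1, u10 = 1, u15 = 1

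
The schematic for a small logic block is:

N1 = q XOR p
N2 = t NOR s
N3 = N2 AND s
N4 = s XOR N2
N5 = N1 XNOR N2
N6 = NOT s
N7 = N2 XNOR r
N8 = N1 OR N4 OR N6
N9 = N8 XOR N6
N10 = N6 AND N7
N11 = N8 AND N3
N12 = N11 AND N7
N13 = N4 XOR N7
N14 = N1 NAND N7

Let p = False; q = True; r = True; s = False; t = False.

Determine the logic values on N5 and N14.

N5 = True, N14 = False

N1 = q XOR p = True XOR False = True
N2 = t NOR s = False NOR False = True
N5 = N1 XNOR N2 = True XNOR True = True
N7 = N2 XNOR r = True XNOR True = True
N14 = N1 NAND N7 = True NAND True = False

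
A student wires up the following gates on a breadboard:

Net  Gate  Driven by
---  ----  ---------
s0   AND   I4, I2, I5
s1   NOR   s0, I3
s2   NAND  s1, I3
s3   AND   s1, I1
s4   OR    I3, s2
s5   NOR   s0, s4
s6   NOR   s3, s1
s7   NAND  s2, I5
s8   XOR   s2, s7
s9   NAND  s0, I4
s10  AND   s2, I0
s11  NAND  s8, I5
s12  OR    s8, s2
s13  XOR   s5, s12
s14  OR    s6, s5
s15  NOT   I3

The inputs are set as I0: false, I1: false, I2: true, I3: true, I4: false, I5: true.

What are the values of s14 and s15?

s14 = true  s15 = false

s0 = I4 AND I2 AND I5 = false AND true AND true = false
s1 = s0 NOR I3 = false NOR true = false
s2 = s1 NAND I3 = false NAND true = true
s3 = s1 AND I1 = false AND false = false
s4 = I3 OR s2 = true OR true = true
s5 = s0 NOR s4 = false NOR true = false
s6 = s3 NOR s1 = false NOR false = true
s14 = s6 OR s5 = true OR false = true
s15 = NOT I3 = NOT true = false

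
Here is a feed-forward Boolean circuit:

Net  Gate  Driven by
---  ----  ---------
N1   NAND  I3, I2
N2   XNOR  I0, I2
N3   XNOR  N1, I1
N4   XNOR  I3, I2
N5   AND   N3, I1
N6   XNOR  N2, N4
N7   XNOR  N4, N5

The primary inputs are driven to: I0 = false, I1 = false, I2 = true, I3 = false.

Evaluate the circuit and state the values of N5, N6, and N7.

N5 = false; N6 = true; N7 = true

N1 = I3 NAND I2 = false NAND true = true
N2 = I0 XNOR I2 = false XNOR true = false
N3 = N1 XNOR I1 = true XNOR false = false
N4 = I3 XNOR I2 = false XNOR true = false
N5 = N3 AND I1 = false AND false = false
N6 = N2 XNOR N4 = false XNOR false = true
N7 = N4 XNOR N5 = false XNOR false = true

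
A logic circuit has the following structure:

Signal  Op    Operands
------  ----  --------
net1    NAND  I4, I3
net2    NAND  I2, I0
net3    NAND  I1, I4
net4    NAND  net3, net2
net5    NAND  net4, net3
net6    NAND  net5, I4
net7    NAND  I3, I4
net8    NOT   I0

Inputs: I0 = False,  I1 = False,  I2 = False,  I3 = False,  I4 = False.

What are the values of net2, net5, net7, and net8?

net2 = True, net5 = True, net7 = True, net8 = True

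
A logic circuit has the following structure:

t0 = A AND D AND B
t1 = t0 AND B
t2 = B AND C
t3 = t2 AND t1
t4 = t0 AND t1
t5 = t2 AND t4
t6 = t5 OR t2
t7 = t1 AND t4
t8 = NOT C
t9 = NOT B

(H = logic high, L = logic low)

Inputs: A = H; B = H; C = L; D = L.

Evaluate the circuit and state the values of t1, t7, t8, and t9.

t0 = A AND D AND B = H AND L AND H = L
t1 = t0 AND B = L AND H = L
t4 = t0 AND t1 = L AND L = L
t7 = t1 AND t4 = L AND L = L
t8 = NOT C = NOT L = H
t9 = NOT B = NOT H = L

t1 = L, t7 = L, t8 = H, t9 = L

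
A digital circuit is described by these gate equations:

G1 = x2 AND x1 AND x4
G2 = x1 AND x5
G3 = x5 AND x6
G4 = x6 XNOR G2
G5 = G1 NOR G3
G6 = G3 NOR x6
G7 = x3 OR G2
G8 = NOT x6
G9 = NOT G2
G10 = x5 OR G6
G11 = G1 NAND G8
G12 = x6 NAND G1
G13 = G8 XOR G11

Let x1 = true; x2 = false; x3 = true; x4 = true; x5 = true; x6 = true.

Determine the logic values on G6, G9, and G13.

G6 = false; G9 = false; G13 = true

G1 = x2 AND x1 AND x4 = false AND true AND true = false
G2 = x1 AND x5 = true AND true = true
G3 = x5 AND x6 = true AND true = true
G6 = G3 NOR x6 = true NOR true = false
G8 = NOT x6 = NOT true = false
G9 = NOT G2 = NOT true = false
G11 = G1 NAND G8 = false NAND false = true
G13 = G8 XOR G11 = false XOR true = true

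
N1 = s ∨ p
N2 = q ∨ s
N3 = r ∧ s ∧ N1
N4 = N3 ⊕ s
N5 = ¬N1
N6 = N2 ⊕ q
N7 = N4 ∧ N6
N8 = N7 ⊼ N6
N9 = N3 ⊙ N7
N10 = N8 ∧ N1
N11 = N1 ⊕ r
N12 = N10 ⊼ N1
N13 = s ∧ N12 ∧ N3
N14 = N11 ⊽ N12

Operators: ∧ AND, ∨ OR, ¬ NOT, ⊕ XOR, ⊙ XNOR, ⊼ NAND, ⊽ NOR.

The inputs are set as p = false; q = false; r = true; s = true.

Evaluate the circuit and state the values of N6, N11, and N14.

N6 = true; N11 = false; N14 = true

N1 = s OR p = true OR false = true
N2 = q OR s = false OR true = true
N3 = r AND s AND N1 = true AND true AND true = true
N4 = N3 XOR s = true XOR true = false
N6 = N2 XOR q = true XOR false = true
N7 = N4 AND N6 = false AND true = false
N8 = N7 NAND N6 = false NAND true = true
N10 = N8 AND N1 = true AND true = true
N11 = N1 XOR r = true XOR true = false
N12 = N10 NAND N1 = true NAND true = false
N14 = N11 NOR N12 = false NOR false = true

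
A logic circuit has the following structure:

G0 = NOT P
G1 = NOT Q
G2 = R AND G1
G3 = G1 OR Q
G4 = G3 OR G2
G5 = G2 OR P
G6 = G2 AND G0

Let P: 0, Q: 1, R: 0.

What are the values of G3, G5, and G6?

G3 = 1, G5 = 0, G6 = 0

G0 = NOT P = NOT 0 = 1
G1 = NOT Q = NOT 1 = 0
G2 = R AND G1 = 0 AND 0 = 0
G3 = G1 OR Q = 0 OR 1 = 1
G5 = G2 OR P = 0 OR 0 = 0
G6 = G2 AND G0 = 0 AND 1 = 0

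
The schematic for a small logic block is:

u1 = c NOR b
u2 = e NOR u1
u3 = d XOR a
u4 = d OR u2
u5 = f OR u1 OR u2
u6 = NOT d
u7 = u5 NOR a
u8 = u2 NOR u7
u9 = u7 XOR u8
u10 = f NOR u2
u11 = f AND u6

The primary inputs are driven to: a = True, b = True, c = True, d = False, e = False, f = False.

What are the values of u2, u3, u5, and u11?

u1 = c NOR b = True NOR True = False
u2 = e NOR u1 = False NOR False = True
u3 = d XOR a = False XOR True = True
u5 = f OR u1 OR u2 = False OR False OR True = True
u6 = NOT d = NOT False = True
u11 = f AND u6 = False AND True = False

u2 = True, u3 = True, u5 = True, u11 = False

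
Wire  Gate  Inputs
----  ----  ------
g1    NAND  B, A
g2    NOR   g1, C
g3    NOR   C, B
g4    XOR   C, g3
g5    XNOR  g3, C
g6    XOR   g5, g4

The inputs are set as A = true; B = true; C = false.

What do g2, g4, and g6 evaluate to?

g1 = B NAND A = true NAND true = false
g2 = g1 NOR C = false NOR false = true
g3 = C NOR B = false NOR true = false
g4 = C XOR g3 = false XOR false = false
g5 = g3 XNOR C = false XNOR false = true
g6 = g5 XOR g4 = true XOR false = true

g2 = true  g4 = false  g6 = true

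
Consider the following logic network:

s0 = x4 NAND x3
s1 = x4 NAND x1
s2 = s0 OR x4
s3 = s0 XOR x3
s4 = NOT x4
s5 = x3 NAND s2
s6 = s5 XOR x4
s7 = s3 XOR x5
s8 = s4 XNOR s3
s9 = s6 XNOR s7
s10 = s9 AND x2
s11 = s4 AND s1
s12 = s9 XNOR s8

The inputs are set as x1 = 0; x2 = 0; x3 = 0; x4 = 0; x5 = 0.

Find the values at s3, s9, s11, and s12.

s0 = x4 NAND x3 = 0 NAND 0 = 1
s1 = x4 NAND x1 = 0 NAND 0 = 1
s2 = s0 OR x4 = 1 OR 0 = 1
s3 = s0 XOR x3 = 1 XOR 0 = 1
s4 = NOT x4 = NOT 0 = 1
s5 = x3 NAND s2 = 0 NAND 1 = 1
s6 = s5 XOR x4 = 1 XOR 0 = 1
s7 = s3 XOR x5 = 1 XOR 0 = 1
s8 = s4 XNOR s3 = 1 XNOR 1 = 1
s9 = s6 XNOR s7 = 1 XNOR 1 = 1
s11 = s4 AND s1 = 1 AND 1 = 1
s12 = s9 XNOR s8 = 1 XNOR 1 = 1

s3 = 1, s9 = 1, s11 = 1, s12 = 1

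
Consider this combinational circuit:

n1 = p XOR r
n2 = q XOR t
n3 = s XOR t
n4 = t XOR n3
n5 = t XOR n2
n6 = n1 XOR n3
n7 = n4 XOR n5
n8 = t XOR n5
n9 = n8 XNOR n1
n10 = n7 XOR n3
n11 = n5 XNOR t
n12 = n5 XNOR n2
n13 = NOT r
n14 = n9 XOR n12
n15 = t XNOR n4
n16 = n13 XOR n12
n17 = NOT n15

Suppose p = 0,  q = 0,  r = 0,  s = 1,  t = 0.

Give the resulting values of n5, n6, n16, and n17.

n5 = 0; n6 = 1; n16 = 0; n17 = 1

n1 = p XOR r = 0 XOR 0 = 0
n2 = q XOR t = 0 XOR 0 = 0
n3 = s XOR t = 1 XOR 0 = 1
n4 = t XOR n3 = 0 XOR 1 = 1
n5 = t XOR n2 = 0 XOR 0 = 0
n6 = n1 XOR n3 = 0 XOR 1 = 1
n12 = n5 XNOR n2 = 0 XNOR 0 = 1
n13 = NOT r = NOT 0 = 1
n15 = t XNOR n4 = 0 XNOR 1 = 0
n16 = n13 XOR n12 = 1 XOR 1 = 0
n17 = NOT n15 = NOT 0 = 1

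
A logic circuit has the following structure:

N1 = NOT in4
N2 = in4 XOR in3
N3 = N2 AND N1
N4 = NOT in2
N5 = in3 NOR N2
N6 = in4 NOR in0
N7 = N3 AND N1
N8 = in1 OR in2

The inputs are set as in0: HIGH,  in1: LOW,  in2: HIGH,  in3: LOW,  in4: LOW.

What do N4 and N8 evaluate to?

N4 = NOT in2 = NOT HIGH = LOW
N8 = in1 OR in2 = LOW OR HIGH = HIGH

N4 = LOW  N8 = HIGH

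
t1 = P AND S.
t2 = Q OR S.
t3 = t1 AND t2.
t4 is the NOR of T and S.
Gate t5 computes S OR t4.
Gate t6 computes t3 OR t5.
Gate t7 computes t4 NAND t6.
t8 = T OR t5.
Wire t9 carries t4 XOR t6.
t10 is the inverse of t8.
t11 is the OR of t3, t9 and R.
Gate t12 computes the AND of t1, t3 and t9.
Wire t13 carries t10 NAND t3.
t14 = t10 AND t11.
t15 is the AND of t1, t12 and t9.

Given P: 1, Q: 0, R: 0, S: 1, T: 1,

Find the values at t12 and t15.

t12 = 1; t15 = 1

t1 = P AND S = 1 AND 1 = 1
t2 = Q OR S = 0 OR 1 = 1
t3 = t1 AND t2 = 1 AND 1 = 1
t4 = T NOR S = 1 NOR 1 = 0
t5 = S OR t4 = 1 OR 0 = 1
t6 = t3 OR t5 = 1 OR 1 = 1
t9 = t4 XOR t6 = 0 XOR 1 = 1
t12 = t1 AND t3 AND t9 = 1 AND 1 AND 1 = 1
t15 = t1 AND t12 AND t9 = 1 AND 1 AND 1 = 1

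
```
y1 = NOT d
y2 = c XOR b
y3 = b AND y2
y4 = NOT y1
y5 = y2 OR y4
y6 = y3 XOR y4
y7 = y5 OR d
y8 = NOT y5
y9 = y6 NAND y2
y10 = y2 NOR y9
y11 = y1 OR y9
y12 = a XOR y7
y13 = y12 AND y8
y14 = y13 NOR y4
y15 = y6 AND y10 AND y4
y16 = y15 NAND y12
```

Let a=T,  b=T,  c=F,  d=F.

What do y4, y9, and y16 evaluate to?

y4 = F; y9 = F; y16 = T

y1 = NOT d = NOT F = T
y2 = c XOR b = F XOR T = T
y3 = b AND y2 = T AND T = T
y4 = NOT y1 = NOT T = F
y5 = y2 OR y4 = T OR F = T
y6 = y3 XOR y4 = T XOR F = T
y7 = y5 OR d = T OR F = T
y9 = y6 NAND y2 = T NAND T = F
y10 = y2 NOR y9 = T NOR F = F
y12 = a XOR y7 = T XOR T = F
y15 = y6 AND y10 AND y4 = T AND F AND F = F
y16 = y15 NAND y12 = F NAND F = T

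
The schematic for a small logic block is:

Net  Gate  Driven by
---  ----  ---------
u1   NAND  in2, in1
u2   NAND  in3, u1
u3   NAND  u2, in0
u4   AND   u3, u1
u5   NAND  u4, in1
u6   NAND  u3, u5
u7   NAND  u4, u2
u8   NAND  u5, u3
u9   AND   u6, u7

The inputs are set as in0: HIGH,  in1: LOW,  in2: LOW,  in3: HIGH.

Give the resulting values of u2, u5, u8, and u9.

u1 = in2 NAND in1 = LOW NAND LOW = HIGH
u2 = in3 NAND u1 = HIGH NAND HIGH = LOW
u3 = u2 NAND in0 = LOW NAND HIGH = HIGH
u4 = u3 AND u1 = HIGH AND HIGH = HIGH
u5 = u4 NAND in1 = HIGH NAND LOW = HIGH
u6 = u3 NAND u5 = HIGH NAND HIGH = LOW
u7 = u4 NAND u2 = HIGH NAND LOW = HIGH
u8 = u5 NAND u3 = HIGH NAND HIGH = LOW
u9 = u6 AND u7 = LOW AND HIGH = LOW

u2 = LOW; u5 = HIGH; u8 = LOW; u9 = LOW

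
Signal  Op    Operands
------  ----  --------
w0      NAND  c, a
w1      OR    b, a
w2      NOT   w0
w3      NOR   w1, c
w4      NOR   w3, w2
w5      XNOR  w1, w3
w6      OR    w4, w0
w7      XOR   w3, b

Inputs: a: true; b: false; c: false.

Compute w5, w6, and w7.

w5 = false, w6 = true, w7 = false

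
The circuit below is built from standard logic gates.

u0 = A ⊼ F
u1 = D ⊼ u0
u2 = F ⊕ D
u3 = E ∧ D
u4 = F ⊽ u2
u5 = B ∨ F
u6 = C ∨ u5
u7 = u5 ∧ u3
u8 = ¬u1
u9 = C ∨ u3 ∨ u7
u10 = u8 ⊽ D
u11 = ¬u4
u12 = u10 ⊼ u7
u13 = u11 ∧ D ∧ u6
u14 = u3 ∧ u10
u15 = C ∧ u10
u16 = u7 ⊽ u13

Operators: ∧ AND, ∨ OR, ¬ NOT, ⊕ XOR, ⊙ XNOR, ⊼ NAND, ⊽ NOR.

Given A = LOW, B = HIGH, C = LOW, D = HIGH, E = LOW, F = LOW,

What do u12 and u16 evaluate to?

u12 = HIGH  u16 = LOW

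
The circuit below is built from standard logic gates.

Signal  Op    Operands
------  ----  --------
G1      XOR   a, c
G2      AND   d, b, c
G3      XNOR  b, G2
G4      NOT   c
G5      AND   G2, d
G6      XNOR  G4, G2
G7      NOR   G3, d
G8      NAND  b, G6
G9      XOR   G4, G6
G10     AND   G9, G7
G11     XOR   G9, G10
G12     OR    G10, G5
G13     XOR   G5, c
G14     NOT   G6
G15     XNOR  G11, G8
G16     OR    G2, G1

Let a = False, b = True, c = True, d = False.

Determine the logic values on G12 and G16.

G1 = a XOR c = False XOR True = True
G2 = d AND b AND c = False AND True AND True = False
G3 = b XNOR G2 = True XNOR False = False
G4 = NOT c = NOT True = False
G5 = G2 AND d = False AND False = False
G6 = G4 XNOR G2 = False XNOR False = True
G7 = G3 NOR d = False NOR False = True
G9 = G4 XOR G6 = False XOR True = True
G10 = G9 AND G7 = True AND True = True
G12 = G10 OR G5 = True OR False = True
G16 = G2 OR G1 = False OR True = True

G12 = True, G16 = True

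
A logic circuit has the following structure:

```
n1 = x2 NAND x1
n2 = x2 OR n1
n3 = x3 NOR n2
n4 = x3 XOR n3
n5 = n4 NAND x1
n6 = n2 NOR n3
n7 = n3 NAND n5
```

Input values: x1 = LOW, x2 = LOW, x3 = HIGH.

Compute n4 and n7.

n4 = HIGH; n7 = HIGH

n1 = x2 NAND x1 = LOW NAND LOW = HIGH
n2 = x2 OR n1 = LOW OR HIGH = HIGH
n3 = x3 NOR n2 = HIGH NOR HIGH = LOW
n4 = x3 XOR n3 = HIGH XOR LOW = HIGH
n5 = n4 NAND x1 = HIGH NAND LOW = HIGH
n7 = n3 NAND n5 = LOW NAND HIGH = HIGH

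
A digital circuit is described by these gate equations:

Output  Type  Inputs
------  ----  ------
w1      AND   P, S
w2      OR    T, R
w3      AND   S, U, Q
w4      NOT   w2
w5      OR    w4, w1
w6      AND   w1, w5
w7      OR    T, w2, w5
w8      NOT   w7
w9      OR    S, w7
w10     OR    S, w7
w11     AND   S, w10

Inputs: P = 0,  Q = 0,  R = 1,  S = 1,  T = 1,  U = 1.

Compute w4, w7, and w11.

w1 = P AND S = 0 AND 1 = 0
w2 = T OR R = 1 OR 1 = 1
w4 = NOT w2 = NOT 1 = 0
w5 = w4 OR w1 = 0 OR 0 = 0
w7 = T OR w2 OR w5 = 1 OR 1 OR 0 = 1
w10 = S OR w7 = 1 OR 1 = 1
w11 = S AND w10 = 1 AND 1 = 1

w4 = 0  w7 = 1  w11 = 1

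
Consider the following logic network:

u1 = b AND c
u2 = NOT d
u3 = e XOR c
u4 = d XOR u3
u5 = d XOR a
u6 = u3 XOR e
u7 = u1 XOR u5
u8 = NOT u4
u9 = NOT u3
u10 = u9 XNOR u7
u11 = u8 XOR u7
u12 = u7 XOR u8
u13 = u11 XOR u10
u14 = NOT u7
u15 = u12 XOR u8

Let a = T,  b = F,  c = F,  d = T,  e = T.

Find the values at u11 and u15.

u1 = b AND c = F AND F = F
u3 = e XOR c = T XOR F = T
u4 = d XOR u3 = T XOR T = F
u5 = d XOR a = T XOR T = F
u7 = u1 XOR u5 = F XOR F = F
u8 = NOT u4 = NOT F = T
u11 = u8 XOR u7 = T XOR F = T
u12 = u7 XOR u8 = F XOR T = T
u15 = u12 XOR u8 = T XOR T = F

u11 = T; u15 = F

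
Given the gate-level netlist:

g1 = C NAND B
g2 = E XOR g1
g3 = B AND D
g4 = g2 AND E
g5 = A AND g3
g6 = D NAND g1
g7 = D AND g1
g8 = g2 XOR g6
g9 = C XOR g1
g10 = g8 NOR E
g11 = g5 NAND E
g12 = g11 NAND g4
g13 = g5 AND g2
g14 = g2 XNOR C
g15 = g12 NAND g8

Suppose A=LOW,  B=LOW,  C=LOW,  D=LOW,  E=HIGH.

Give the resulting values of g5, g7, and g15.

g1 = C NAND B = LOW NAND LOW = HIGH
g2 = E XOR g1 = HIGH XOR HIGH = LOW
g3 = B AND D = LOW AND LOW = LOW
g4 = g2 AND E = LOW AND HIGH = LOW
g5 = A AND g3 = LOW AND LOW = LOW
g6 = D NAND g1 = LOW NAND HIGH = HIGH
g7 = D AND g1 = LOW AND HIGH = LOW
g8 = g2 XOR g6 = LOW XOR HIGH = HIGH
g11 = g5 NAND E = LOW NAND HIGH = HIGH
g12 = g11 NAND g4 = HIGH NAND LOW = HIGH
g15 = g12 NAND g8 = HIGH NAND HIGH = LOW

g5 = LOW, g7 = LOW, g15 = LOW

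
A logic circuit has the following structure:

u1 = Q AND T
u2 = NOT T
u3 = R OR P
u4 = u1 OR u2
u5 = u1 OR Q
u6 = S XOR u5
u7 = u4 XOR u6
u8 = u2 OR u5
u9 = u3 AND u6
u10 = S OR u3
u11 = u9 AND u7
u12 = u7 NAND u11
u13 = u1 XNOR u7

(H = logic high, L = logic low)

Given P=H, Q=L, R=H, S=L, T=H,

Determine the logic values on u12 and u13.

u12 = H, u13 = H

u1 = Q AND T = L AND H = L
u2 = NOT T = NOT H = L
u3 = R OR P = H OR H = H
u4 = u1 OR u2 = L OR L = L
u5 = u1 OR Q = L OR L = L
u6 = S XOR u5 = L XOR L = L
u7 = u4 XOR u6 = L XOR L = L
u9 = u3 AND u6 = H AND L = L
u11 = u9 AND u7 = L AND L = L
u12 = u7 NAND u11 = L NAND L = H
u13 = u1 XNOR u7 = L XNOR L = H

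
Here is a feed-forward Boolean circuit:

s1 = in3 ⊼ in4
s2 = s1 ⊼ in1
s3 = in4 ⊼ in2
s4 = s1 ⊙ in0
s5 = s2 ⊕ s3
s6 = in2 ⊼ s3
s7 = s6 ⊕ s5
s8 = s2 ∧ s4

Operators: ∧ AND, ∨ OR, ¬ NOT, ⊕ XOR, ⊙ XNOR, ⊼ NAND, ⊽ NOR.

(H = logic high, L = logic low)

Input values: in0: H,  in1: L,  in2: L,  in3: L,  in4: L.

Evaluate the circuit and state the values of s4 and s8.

s4 = H, s8 = H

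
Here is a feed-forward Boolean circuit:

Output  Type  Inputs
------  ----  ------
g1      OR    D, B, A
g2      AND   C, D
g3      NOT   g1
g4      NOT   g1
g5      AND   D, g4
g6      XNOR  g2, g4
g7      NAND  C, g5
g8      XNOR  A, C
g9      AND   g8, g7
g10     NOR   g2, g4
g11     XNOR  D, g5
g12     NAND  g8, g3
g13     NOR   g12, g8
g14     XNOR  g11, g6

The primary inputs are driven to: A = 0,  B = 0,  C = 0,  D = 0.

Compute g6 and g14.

g6 = 0, g14 = 0

g1 = D OR B OR A = 0 OR 0 OR 0 = 0
g2 = C AND D = 0 AND 0 = 0
g4 = NOT g1 = NOT 0 = 1
g5 = D AND g4 = 0 AND 1 = 0
g6 = g2 XNOR g4 = 0 XNOR 1 = 0
g11 = D XNOR g5 = 0 XNOR 0 = 1
g14 = g11 XNOR g6 = 1 XNOR 0 = 0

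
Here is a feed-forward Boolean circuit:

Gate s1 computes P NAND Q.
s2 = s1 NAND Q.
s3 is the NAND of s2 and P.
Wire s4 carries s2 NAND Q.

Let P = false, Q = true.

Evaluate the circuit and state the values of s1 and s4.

s1 = true  s4 = true

s1 = P NAND Q = false NAND true = true
s2 = s1 NAND Q = true NAND true = false
s4 = s2 NAND Q = false NAND true = true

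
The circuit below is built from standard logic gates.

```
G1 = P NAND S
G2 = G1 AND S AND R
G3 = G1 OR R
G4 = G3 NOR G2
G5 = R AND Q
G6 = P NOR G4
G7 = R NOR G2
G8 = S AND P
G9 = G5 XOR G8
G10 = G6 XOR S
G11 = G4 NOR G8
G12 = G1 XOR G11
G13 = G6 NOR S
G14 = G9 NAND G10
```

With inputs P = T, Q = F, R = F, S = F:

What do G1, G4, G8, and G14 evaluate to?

G1 = T, G4 = F, G8 = F, G14 = T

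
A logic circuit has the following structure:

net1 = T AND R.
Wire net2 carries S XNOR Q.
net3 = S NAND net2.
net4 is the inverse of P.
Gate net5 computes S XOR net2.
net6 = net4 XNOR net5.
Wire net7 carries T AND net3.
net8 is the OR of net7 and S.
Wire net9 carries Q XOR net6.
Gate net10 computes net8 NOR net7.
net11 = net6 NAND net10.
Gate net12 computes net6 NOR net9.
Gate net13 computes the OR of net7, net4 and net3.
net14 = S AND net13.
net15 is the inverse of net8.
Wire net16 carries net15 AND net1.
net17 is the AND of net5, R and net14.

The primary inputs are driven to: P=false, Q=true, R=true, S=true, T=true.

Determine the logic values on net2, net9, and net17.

net2 = S XNOR Q = true XNOR true = true
net3 = S NAND net2 = true NAND true = false
net4 = NOT P = NOT false = true
net5 = S XOR net2 = true XOR true = false
net6 = net4 XNOR net5 = true XNOR false = false
net7 = T AND net3 = true AND false = false
net9 = Q XOR net6 = true XOR false = true
net13 = net7 OR net4 OR net3 = false OR true OR false = true
net14 = S AND net13 = true AND true = true
net17 = net5 AND R AND net14 = false AND true AND true = false

net2 = true; net9 = true; net17 = false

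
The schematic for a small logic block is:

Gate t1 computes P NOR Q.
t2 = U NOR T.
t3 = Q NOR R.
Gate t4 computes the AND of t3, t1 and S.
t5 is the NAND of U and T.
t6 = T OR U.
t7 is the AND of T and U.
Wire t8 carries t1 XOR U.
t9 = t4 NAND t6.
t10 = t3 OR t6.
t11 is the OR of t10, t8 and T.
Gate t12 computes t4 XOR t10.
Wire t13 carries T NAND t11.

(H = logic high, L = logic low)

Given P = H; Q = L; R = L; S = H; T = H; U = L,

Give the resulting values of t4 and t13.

t4 = L; t13 = L

t1 = P NOR Q = H NOR L = L
t3 = Q NOR R = L NOR L = H
t4 = t3 AND t1 AND S = H AND L AND H = L
t6 = T OR U = H OR L = H
t8 = t1 XOR U = L XOR L = L
t10 = t3 OR t6 = H OR H = H
t11 = t10 OR t8 OR T = H OR L OR H = H
t13 = T NAND t11 = H NAND H = L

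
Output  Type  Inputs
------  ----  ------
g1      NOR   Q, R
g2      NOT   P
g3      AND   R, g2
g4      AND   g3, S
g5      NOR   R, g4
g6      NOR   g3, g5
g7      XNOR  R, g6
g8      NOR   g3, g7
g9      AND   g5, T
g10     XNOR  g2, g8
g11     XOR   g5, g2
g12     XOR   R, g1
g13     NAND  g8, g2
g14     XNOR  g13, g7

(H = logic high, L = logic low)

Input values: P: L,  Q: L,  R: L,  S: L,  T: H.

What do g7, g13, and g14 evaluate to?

g2 = NOT P = NOT L = H
g3 = R AND g2 = L AND H = L
g4 = g3 AND S = L AND L = L
g5 = R NOR g4 = L NOR L = H
g6 = g3 NOR g5 = L NOR H = L
g7 = R XNOR g6 = L XNOR L = H
g8 = g3 NOR g7 = L NOR H = L
g13 = g8 NAND g2 = L NAND H = H
g14 = g13 XNOR g7 = H XNOR H = H

g7 = H, g13 = H, g14 = H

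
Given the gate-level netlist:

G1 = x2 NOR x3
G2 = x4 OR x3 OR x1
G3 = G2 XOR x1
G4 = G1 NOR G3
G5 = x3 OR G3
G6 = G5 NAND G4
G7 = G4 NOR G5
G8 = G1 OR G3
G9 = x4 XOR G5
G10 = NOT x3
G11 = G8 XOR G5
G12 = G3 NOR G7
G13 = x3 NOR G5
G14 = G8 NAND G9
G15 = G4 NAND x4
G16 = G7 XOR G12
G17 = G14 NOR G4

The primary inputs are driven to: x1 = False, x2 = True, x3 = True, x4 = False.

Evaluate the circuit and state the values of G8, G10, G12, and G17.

G8 = True, G10 = False, G12 = False, G17 = True

G1 = x2 NOR x3 = True NOR True = False
G2 = x4 OR x3 OR x1 = False OR True OR False = True
G3 = G2 XOR x1 = True XOR False = True
G4 = G1 NOR G3 = False NOR True = False
G5 = x3 OR G3 = True OR True = True
G7 = G4 NOR G5 = False NOR True = False
G8 = G1 OR G3 = False OR True = True
G9 = x4 XOR G5 = False XOR True = True
G10 = NOT x3 = NOT True = False
G12 = G3 NOR G7 = True NOR False = False
G14 = G8 NAND G9 = True NAND True = False
G17 = G14 NOR G4 = False NOR False = True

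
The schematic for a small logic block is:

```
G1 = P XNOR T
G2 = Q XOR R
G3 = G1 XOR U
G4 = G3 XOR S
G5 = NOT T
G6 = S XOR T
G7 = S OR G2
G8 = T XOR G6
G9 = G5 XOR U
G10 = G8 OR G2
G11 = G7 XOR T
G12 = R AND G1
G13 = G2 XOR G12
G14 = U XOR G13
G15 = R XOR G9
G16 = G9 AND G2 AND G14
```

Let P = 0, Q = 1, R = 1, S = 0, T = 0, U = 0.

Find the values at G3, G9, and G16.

G1 = P XNOR T = 0 XNOR 0 = 1
G2 = Q XOR R = 1 XOR 1 = 0
G3 = G1 XOR U = 1 XOR 0 = 1
G5 = NOT T = NOT 0 = 1
G9 = G5 XOR U = 1 XOR 0 = 1
G12 = R AND G1 = 1 AND 1 = 1
G13 = G2 XOR G12 = 0 XOR 1 = 1
G14 = U XOR G13 = 0 XOR 1 = 1
G16 = G9 AND G2 AND G14 = 1 AND 0 AND 1 = 0

G3 = 1  G9 = 1  G16 = 0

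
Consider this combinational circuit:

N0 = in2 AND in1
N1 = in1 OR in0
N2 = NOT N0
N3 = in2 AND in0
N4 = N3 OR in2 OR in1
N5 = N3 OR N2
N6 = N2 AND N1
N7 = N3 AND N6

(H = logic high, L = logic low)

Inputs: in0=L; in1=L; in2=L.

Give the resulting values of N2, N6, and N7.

N0 = in2 AND in1 = L AND L = L
N1 = in1 OR in0 = L OR L = L
N2 = NOT N0 = NOT L = H
N3 = in2 AND in0 = L AND L = L
N6 = N2 AND N1 = H AND L = L
N7 = N3 AND N6 = L AND L = L

N2 = H; N6 = L; N7 = L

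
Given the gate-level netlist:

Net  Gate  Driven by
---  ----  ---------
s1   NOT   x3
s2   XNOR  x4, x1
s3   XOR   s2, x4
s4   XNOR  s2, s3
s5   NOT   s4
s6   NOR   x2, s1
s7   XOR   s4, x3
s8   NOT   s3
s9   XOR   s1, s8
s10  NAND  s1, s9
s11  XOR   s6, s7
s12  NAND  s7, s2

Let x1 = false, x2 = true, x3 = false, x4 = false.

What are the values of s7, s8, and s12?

s2 = x4 XNOR x1 = false XNOR false = true
s3 = s2 XOR x4 = true XOR false = true
s4 = s2 XNOR s3 = true XNOR true = true
s7 = s4 XOR x3 = true XOR false = true
s8 = NOT s3 = NOT true = false
s12 = s7 NAND s2 = true NAND true = false

s7 = true, s8 = false, s12 = false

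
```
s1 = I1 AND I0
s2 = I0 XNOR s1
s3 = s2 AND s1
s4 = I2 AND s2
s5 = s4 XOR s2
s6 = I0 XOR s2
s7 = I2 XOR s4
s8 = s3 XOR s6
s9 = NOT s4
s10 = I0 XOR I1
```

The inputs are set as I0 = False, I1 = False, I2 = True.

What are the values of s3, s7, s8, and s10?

s1 = I1 AND I0 = False AND False = False
s2 = I0 XNOR s1 = False XNOR False = True
s3 = s2 AND s1 = True AND False = False
s4 = I2 AND s2 = True AND True = True
s6 = I0 XOR s2 = False XOR True = True
s7 = I2 XOR s4 = True XOR True = False
s8 = s3 XOR s6 = False XOR True = True
s10 = I0 XOR I1 = False XOR False = False

s3 = False, s7 = False, s8 = True, s10 = False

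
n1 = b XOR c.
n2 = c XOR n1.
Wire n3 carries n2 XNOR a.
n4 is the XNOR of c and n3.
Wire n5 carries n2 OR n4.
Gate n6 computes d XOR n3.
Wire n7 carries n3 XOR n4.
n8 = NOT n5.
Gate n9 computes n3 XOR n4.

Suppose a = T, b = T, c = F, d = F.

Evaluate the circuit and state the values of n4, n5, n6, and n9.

n4 = F, n5 = T, n6 = T, n9 = T

n1 = b XOR c = T XOR F = T
n2 = c XOR n1 = F XOR T = T
n3 = n2 XNOR a = T XNOR T = T
n4 = c XNOR n3 = F XNOR T = F
n5 = n2 OR n4 = T OR F = T
n6 = d XOR n3 = F XOR T = T
n9 = n3 XOR n4 = T XOR F = T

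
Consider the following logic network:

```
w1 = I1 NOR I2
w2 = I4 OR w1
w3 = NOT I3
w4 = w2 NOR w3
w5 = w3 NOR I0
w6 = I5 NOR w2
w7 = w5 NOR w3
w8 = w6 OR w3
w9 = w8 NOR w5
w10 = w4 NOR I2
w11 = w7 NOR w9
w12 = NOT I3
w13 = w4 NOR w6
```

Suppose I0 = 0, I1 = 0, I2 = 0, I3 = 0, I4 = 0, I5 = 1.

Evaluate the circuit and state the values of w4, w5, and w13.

w4 = 0  w5 = 0  w13 = 1

w1 = I1 NOR I2 = 0 NOR 0 = 1
w2 = I4 OR w1 = 0 OR 1 = 1
w3 = NOT I3 = NOT 0 = 1
w4 = w2 NOR w3 = 1 NOR 1 = 0
w5 = w3 NOR I0 = 1 NOR 0 = 0
w6 = I5 NOR w2 = 1 NOR 1 = 0
w13 = w4 NOR w6 = 0 NOR 0 = 1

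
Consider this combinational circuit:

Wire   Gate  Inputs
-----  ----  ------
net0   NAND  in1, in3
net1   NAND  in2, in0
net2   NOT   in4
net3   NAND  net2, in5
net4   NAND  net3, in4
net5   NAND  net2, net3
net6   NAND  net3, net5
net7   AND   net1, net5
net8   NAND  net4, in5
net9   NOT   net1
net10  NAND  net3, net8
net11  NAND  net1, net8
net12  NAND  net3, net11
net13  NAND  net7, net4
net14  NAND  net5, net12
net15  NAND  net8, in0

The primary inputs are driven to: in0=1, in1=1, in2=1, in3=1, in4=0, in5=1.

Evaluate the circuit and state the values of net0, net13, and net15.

net0 = 0, net13 = 1, net15 = 1

net0 = in1 NAND in3 = 1 NAND 1 = 0
net1 = in2 NAND in0 = 1 NAND 1 = 0
net2 = NOT in4 = NOT 0 = 1
net3 = net2 NAND in5 = 1 NAND 1 = 0
net4 = net3 NAND in4 = 0 NAND 0 = 1
net5 = net2 NAND net3 = 1 NAND 0 = 1
net7 = net1 AND net5 = 0 AND 1 = 0
net8 = net4 NAND in5 = 1 NAND 1 = 0
net13 = net7 NAND net4 = 0 NAND 1 = 1
net15 = net8 NAND in0 = 0 NAND 1 = 1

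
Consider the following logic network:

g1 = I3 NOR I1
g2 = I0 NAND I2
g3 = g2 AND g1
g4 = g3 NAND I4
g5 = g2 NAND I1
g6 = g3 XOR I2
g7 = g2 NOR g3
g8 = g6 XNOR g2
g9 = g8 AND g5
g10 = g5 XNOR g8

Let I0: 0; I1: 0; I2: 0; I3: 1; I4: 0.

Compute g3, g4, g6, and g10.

g3 = 0, g4 = 1, g6 = 0, g10 = 0

g1 = I3 NOR I1 = 1 NOR 0 = 0
g2 = I0 NAND I2 = 0 NAND 0 = 1
g3 = g2 AND g1 = 1 AND 0 = 0
g4 = g3 NAND I4 = 0 NAND 0 = 1
g5 = g2 NAND I1 = 1 NAND 0 = 1
g6 = g3 XOR I2 = 0 XOR 0 = 0
g8 = g6 XNOR g2 = 0 XNOR 1 = 0
g10 = g5 XNOR g8 = 1 XNOR 0 = 0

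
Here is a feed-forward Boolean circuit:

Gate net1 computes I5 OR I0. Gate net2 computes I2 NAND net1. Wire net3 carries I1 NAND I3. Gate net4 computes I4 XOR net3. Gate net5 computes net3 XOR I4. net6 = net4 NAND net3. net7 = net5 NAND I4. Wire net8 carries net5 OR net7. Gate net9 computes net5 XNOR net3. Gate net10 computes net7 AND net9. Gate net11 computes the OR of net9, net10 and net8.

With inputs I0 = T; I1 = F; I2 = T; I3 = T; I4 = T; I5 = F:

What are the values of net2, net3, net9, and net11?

net2 = F, net3 = T, net9 = F, net11 = T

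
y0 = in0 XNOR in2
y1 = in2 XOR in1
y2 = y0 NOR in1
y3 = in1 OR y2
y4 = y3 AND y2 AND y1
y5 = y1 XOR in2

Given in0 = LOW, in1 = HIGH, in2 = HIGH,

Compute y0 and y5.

y0 = LOW  y5 = HIGH

y0 = in0 XNOR in2 = LOW XNOR HIGH = LOW
y1 = in2 XOR in1 = HIGH XOR HIGH = LOW
y5 = y1 XOR in2 = LOW XOR HIGH = HIGH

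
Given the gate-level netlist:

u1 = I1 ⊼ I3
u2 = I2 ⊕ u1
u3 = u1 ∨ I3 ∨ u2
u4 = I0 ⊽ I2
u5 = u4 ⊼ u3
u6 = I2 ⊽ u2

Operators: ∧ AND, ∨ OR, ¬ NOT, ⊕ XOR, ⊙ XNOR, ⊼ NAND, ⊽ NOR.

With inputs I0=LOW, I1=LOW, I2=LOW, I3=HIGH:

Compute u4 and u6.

u4 = HIGH  u6 = LOW

u1 = I1 NAND I3 = LOW NAND HIGH = HIGH
u2 = I2 XOR u1 = LOW XOR HIGH = HIGH
u4 = I0 NOR I2 = LOW NOR LOW = HIGH
u6 = I2 NOR u2 = LOW NOR HIGH = LOW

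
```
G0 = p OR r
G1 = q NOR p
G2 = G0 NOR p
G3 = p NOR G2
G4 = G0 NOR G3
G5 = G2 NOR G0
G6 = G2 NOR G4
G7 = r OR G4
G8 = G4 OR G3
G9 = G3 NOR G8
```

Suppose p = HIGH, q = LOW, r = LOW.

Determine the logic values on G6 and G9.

G6 = HIGH, G9 = HIGH

G0 = p OR r = HIGH OR LOW = HIGH
G2 = G0 NOR p = HIGH NOR HIGH = LOW
G3 = p NOR G2 = HIGH NOR LOW = LOW
G4 = G0 NOR G3 = HIGH NOR LOW = LOW
G6 = G2 NOR G4 = LOW NOR LOW = HIGH
G8 = G4 OR G3 = LOW OR LOW = LOW
G9 = G3 NOR G8 = LOW NOR LOW = HIGH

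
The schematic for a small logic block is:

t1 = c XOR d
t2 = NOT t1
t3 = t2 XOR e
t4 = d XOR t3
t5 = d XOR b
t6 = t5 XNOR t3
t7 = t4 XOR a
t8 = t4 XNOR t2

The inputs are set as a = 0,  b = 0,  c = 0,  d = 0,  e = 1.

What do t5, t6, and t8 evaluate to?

t5 = 0, t6 = 1, t8 = 0

t1 = c XOR d = 0 XOR 0 = 0
t2 = NOT t1 = NOT 0 = 1
t3 = t2 XOR e = 1 XOR 1 = 0
t4 = d XOR t3 = 0 XOR 0 = 0
t5 = d XOR b = 0 XOR 0 = 0
t6 = t5 XNOR t3 = 0 XNOR 0 = 1
t8 = t4 XNOR t2 = 0 XNOR 1 = 0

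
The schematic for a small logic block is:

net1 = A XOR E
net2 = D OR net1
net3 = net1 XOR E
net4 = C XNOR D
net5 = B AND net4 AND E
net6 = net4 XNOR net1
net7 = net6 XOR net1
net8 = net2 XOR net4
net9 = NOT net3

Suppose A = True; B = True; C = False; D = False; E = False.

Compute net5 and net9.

net5 = False, net9 = False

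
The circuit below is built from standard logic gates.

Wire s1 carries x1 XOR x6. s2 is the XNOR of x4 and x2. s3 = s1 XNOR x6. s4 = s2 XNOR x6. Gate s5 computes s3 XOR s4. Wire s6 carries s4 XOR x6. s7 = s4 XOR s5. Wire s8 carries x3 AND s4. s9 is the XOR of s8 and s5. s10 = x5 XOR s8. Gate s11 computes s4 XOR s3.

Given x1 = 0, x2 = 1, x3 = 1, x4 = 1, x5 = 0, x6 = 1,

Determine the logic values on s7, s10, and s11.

s7 = 1, s10 = 1, s11 = 0

s1 = x1 XOR x6 = 0 XOR 1 = 1
s2 = x4 XNOR x2 = 1 XNOR 1 = 1
s3 = s1 XNOR x6 = 1 XNOR 1 = 1
s4 = s2 XNOR x6 = 1 XNOR 1 = 1
s5 = s3 XOR s4 = 1 XOR 1 = 0
s7 = s4 XOR s5 = 1 XOR 0 = 1
s8 = x3 AND s4 = 1 AND 1 = 1
s10 = x5 XOR s8 = 0 XOR 1 = 1
s11 = s4 XOR s3 = 1 XOR 1 = 0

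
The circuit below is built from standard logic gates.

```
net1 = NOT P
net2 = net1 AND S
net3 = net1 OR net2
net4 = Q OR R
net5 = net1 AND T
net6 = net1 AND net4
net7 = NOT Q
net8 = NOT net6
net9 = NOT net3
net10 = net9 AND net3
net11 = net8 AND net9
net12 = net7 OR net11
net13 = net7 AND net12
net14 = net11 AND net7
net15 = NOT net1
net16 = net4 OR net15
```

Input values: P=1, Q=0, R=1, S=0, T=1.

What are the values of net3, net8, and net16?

net3 = 0, net8 = 1, net16 = 1

net1 = NOT P = NOT 1 = 0
net2 = net1 AND S = 0 AND 0 = 0
net3 = net1 OR net2 = 0 OR 0 = 0
net4 = Q OR R = 0 OR 1 = 1
net6 = net1 AND net4 = 0 AND 1 = 0
net8 = NOT net6 = NOT 0 = 1
net15 = NOT net1 = NOT 0 = 1
net16 = net4 OR net15 = 1 OR 1 = 1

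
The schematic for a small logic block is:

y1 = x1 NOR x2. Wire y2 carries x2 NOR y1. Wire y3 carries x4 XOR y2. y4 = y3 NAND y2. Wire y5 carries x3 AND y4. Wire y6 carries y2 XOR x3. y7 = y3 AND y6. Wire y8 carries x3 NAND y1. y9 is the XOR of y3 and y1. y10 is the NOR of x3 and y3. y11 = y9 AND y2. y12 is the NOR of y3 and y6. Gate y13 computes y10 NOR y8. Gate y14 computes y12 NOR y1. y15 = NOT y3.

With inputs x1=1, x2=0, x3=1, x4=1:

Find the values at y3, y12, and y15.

y3 = 0, y12 = 1, y15 = 1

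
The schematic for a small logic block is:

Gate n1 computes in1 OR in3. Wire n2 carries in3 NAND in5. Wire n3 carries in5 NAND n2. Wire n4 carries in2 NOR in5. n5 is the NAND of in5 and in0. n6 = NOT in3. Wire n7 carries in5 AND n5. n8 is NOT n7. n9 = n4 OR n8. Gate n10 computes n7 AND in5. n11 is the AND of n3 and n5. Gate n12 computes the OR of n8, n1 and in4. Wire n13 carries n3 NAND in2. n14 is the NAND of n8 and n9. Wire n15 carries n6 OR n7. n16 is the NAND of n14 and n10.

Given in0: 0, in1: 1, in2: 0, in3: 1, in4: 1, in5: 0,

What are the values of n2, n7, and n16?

n2 = 1, n7 = 0, n16 = 1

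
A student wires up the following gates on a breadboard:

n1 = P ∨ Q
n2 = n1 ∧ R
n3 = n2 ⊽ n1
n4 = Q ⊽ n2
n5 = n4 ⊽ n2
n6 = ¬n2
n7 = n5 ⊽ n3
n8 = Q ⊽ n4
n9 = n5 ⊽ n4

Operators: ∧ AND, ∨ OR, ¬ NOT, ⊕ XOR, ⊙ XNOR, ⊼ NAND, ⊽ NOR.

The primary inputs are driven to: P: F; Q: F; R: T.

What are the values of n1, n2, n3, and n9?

n1 = F; n2 = F; n3 = T; n9 = F

n1 = P OR Q = F OR F = F
n2 = n1 AND R = F AND T = F
n3 = n2 NOR n1 = F NOR F = T
n4 = Q NOR n2 = F NOR F = T
n5 = n4 NOR n2 = T NOR F = F
n9 = n5 NOR n4 = F NOR T = F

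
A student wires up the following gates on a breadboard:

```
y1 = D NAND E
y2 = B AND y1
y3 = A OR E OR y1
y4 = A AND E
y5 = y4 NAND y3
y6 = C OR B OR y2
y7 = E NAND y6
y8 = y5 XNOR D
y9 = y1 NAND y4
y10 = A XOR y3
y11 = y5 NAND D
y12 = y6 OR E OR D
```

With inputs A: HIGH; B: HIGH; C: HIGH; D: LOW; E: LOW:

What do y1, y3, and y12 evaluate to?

y1 = HIGH, y3 = HIGH, y12 = HIGH

y1 = D NAND E = LOW NAND LOW = HIGH
y2 = B AND y1 = HIGH AND HIGH = HIGH
y3 = A OR E OR y1 = HIGH OR LOW OR HIGH = HIGH
y6 = C OR B OR y2 = HIGH OR HIGH OR HIGH = HIGH
y12 = y6 OR E OR D = HIGH OR LOW OR LOW = HIGH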